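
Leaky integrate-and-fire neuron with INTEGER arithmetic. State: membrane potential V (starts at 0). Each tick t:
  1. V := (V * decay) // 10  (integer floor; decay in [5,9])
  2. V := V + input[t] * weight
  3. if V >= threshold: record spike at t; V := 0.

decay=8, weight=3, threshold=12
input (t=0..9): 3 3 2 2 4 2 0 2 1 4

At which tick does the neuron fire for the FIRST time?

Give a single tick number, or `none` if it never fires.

Answer: 1

Derivation:
t=0: input=3 -> V=9
t=1: input=3 -> V=0 FIRE
t=2: input=2 -> V=6
t=3: input=2 -> V=10
t=4: input=4 -> V=0 FIRE
t=5: input=2 -> V=6
t=6: input=0 -> V=4
t=7: input=2 -> V=9
t=8: input=1 -> V=10
t=9: input=4 -> V=0 FIRE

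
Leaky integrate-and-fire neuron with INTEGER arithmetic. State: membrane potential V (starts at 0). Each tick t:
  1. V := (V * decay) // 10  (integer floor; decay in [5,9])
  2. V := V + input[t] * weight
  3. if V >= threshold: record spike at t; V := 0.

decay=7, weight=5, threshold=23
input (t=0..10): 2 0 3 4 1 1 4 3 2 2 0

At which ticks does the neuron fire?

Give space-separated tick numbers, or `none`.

Answer: 3 6 9

Derivation:
t=0: input=2 -> V=10
t=1: input=0 -> V=7
t=2: input=3 -> V=19
t=3: input=4 -> V=0 FIRE
t=4: input=1 -> V=5
t=5: input=1 -> V=8
t=6: input=4 -> V=0 FIRE
t=7: input=3 -> V=15
t=8: input=2 -> V=20
t=9: input=2 -> V=0 FIRE
t=10: input=0 -> V=0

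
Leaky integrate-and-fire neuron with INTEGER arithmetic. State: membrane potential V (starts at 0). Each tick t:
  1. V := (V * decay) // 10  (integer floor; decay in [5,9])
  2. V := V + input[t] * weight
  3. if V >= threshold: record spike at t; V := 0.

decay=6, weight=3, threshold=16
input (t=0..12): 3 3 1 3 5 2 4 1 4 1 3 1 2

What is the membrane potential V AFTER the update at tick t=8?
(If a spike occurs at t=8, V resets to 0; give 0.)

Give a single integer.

t=0: input=3 -> V=9
t=1: input=3 -> V=14
t=2: input=1 -> V=11
t=3: input=3 -> V=15
t=4: input=5 -> V=0 FIRE
t=5: input=2 -> V=6
t=6: input=4 -> V=15
t=7: input=1 -> V=12
t=8: input=4 -> V=0 FIRE
t=9: input=1 -> V=3
t=10: input=3 -> V=10
t=11: input=1 -> V=9
t=12: input=2 -> V=11

Answer: 0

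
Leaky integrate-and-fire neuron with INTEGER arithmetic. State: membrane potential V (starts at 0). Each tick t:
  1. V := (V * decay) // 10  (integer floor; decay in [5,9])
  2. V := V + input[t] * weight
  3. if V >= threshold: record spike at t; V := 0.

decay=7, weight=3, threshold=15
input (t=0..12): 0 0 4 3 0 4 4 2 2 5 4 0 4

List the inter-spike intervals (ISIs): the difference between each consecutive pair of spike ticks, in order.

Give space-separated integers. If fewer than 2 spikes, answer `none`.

t=0: input=0 -> V=0
t=1: input=0 -> V=0
t=2: input=4 -> V=12
t=3: input=3 -> V=0 FIRE
t=4: input=0 -> V=0
t=5: input=4 -> V=12
t=6: input=4 -> V=0 FIRE
t=7: input=2 -> V=6
t=8: input=2 -> V=10
t=9: input=5 -> V=0 FIRE
t=10: input=4 -> V=12
t=11: input=0 -> V=8
t=12: input=4 -> V=0 FIRE

Answer: 3 3 3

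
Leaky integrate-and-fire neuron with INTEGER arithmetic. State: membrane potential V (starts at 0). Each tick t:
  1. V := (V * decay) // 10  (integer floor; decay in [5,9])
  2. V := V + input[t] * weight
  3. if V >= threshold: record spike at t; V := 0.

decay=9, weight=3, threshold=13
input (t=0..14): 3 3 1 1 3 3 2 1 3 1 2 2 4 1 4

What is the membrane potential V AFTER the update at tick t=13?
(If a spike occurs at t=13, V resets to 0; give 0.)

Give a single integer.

t=0: input=3 -> V=9
t=1: input=3 -> V=0 FIRE
t=2: input=1 -> V=3
t=3: input=1 -> V=5
t=4: input=3 -> V=0 FIRE
t=5: input=3 -> V=9
t=6: input=2 -> V=0 FIRE
t=7: input=1 -> V=3
t=8: input=3 -> V=11
t=9: input=1 -> V=12
t=10: input=2 -> V=0 FIRE
t=11: input=2 -> V=6
t=12: input=4 -> V=0 FIRE
t=13: input=1 -> V=3
t=14: input=4 -> V=0 FIRE

Answer: 3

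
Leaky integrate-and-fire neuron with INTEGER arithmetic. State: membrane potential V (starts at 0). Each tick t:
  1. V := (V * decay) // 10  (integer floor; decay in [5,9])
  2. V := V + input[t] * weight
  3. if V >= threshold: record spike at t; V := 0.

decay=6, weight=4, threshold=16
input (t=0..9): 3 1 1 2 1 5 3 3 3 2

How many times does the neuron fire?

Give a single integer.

t=0: input=3 -> V=12
t=1: input=1 -> V=11
t=2: input=1 -> V=10
t=3: input=2 -> V=14
t=4: input=1 -> V=12
t=5: input=5 -> V=0 FIRE
t=6: input=3 -> V=12
t=7: input=3 -> V=0 FIRE
t=8: input=3 -> V=12
t=9: input=2 -> V=15

Answer: 2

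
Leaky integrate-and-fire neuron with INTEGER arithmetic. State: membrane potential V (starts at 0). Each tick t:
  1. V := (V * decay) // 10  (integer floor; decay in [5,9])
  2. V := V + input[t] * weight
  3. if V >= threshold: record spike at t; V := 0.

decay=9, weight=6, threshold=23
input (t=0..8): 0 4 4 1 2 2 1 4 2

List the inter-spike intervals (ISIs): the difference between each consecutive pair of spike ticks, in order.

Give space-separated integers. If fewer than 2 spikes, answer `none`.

Answer: 1 3 2

Derivation:
t=0: input=0 -> V=0
t=1: input=4 -> V=0 FIRE
t=2: input=4 -> V=0 FIRE
t=3: input=1 -> V=6
t=4: input=2 -> V=17
t=5: input=2 -> V=0 FIRE
t=6: input=1 -> V=6
t=7: input=4 -> V=0 FIRE
t=8: input=2 -> V=12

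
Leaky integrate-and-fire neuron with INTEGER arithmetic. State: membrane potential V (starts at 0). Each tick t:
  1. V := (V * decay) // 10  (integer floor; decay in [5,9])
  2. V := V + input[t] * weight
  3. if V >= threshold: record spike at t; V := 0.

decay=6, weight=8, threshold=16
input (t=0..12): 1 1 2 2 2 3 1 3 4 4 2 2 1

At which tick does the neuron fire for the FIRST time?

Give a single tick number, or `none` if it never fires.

Answer: 2

Derivation:
t=0: input=1 -> V=8
t=1: input=1 -> V=12
t=2: input=2 -> V=0 FIRE
t=3: input=2 -> V=0 FIRE
t=4: input=2 -> V=0 FIRE
t=5: input=3 -> V=0 FIRE
t=6: input=1 -> V=8
t=7: input=3 -> V=0 FIRE
t=8: input=4 -> V=0 FIRE
t=9: input=4 -> V=0 FIRE
t=10: input=2 -> V=0 FIRE
t=11: input=2 -> V=0 FIRE
t=12: input=1 -> V=8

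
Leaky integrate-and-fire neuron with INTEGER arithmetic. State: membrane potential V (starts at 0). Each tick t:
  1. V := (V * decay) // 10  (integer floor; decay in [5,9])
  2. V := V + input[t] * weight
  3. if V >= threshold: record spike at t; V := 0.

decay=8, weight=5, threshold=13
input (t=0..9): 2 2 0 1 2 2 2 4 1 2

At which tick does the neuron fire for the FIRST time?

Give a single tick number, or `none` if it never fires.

t=0: input=2 -> V=10
t=1: input=2 -> V=0 FIRE
t=2: input=0 -> V=0
t=3: input=1 -> V=5
t=4: input=2 -> V=0 FIRE
t=5: input=2 -> V=10
t=6: input=2 -> V=0 FIRE
t=7: input=4 -> V=0 FIRE
t=8: input=1 -> V=5
t=9: input=2 -> V=0 FIRE

Answer: 1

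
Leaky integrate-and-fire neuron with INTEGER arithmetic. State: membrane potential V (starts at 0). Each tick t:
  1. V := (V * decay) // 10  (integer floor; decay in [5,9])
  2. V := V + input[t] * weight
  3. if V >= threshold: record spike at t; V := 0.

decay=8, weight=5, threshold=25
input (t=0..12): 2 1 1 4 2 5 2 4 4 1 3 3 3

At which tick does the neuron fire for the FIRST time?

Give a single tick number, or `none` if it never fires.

Answer: 3

Derivation:
t=0: input=2 -> V=10
t=1: input=1 -> V=13
t=2: input=1 -> V=15
t=3: input=4 -> V=0 FIRE
t=4: input=2 -> V=10
t=5: input=5 -> V=0 FIRE
t=6: input=2 -> V=10
t=7: input=4 -> V=0 FIRE
t=8: input=4 -> V=20
t=9: input=1 -> V=21
t=10: input=3 -> V=0 FIRE
t=11: input=3 -> V=15
t=12: input=3 -> V=0 FIRE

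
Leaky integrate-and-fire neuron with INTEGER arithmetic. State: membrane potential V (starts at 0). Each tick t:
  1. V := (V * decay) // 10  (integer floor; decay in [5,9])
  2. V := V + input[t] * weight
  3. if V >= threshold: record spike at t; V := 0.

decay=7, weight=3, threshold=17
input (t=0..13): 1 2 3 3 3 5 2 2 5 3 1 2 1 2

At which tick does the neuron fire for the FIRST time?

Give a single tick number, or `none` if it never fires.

Answer: 3

Derivation:
t=0: input=1 -> V=3
t=1: input=2 -> V=8
t=2: input=3 -> V=14
t=3: input=3 -> V=0 FIRE
t=4: input=3 -> V=9
t=5: input=5 -> V=0 FIRE
t=6: input=2 -> V=6
t=7: input=2 -> V=10
t=8: input=5 -> V=0 FIRE
t=9: input=3 -> V=9
t=10: input=1 -> V=9
t=11: input=2 -> V=12
t=12: input=1 -> V=11
t=13: input=2 -> V=13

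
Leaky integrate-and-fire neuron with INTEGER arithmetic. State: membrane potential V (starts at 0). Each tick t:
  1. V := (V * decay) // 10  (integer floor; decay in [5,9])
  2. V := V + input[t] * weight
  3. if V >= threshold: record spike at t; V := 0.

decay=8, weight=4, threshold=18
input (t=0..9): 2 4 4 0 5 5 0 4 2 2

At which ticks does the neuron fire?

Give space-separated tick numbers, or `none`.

Answer: 1 4 5 8

Derivation:
t=0: input=2 -> V=8
t=1: input=4 -> V=0 FIRE
t=2: input=4 -> V=16
t=3: input=0 -> V=12
t=4: input=5 -> V=0 FIRE
t=5: input=5 -> V=0 FIRE
t=6: input=0 -> V=0
t=7: input=4 -> V=16
t=8: input=2 -> V=0 FIRE
t=9: input=2 -> V=8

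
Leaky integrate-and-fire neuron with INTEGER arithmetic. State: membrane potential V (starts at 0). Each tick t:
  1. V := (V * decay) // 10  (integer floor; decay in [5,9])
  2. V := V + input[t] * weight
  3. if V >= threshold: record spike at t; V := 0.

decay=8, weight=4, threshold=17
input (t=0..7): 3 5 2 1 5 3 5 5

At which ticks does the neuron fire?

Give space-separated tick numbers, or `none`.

Answer: 1 4 6 7

Derivation:
t=0: input=3 -> V=12
t=1: input=5 -> V=0 FIRE
t=2: input=2 -> V=8
t=3: input=1 -> V=10
t=4: input=5 -> V=0 FIRE
t=5: input=3 -> V=12
t=6: input=5 -> V=0 FIRE
t=7: input=5 -> V=0 FIRE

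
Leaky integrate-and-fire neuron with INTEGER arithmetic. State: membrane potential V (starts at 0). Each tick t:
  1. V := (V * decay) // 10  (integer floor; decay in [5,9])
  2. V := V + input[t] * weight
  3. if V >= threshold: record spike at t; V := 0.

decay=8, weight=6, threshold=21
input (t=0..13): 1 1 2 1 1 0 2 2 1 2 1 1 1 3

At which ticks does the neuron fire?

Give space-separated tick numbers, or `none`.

t=0: input=1 -> V=6
t=1: input=1 -> V=10
t=2: input=2 -> V=20
t=3: input=1 -> V=0 FIRE
t=4: input=1 -> V=6
t=5: input=0 -> V=4
t=6: input=2 -> V=15
t=7: input=2 -> V=0 FIRE
t=8: input=1 -> V=6
t=9: input=2 -> V=16
t=10: input=1 -> V=18
t=11: input=1 -> V=20
t=12: input=1 -> V=0 FIRE
t=13: input=3 -> V=18

Answer: 3 7 12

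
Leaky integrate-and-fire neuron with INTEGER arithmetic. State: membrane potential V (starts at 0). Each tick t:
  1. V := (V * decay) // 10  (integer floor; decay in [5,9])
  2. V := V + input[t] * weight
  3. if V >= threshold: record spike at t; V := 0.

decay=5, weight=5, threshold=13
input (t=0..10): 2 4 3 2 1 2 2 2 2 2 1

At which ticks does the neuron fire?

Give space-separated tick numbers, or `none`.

t=0: input=2 -> V=10
t=1: input=4 -> V=0 FIRE
t=2: input=3 -> V=0 FIRE
t=3: input=2 -> V=10
t=4: input=1 -> V=10
t=5: input=2 -> V=0 FIRE
t=6: input=2 -> V=10
t=7: input=2 -> V=0 FIRE
t=8: input=2 -> V=10
t=9: input=2 -> V=0 FIRE
t=10: input=1 -> V=5

Answer: 1 2 5 7 9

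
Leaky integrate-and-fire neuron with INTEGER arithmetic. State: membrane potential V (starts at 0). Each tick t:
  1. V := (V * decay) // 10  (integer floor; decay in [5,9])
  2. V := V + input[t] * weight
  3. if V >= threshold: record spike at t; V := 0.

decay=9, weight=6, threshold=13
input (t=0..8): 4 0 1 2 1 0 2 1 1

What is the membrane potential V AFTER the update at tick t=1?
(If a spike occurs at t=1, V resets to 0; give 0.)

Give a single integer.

Answer: 0

Derivation:
t=0: input=4 -> V=0 FIRE
t=1: input=0 -> V=0
t=2: input=1 -> V=6
t=3: input=2 -> V=0 FIRE
t=4: input=1 -> V=6
t=5: input=0 -> V=5
t=6: input=2 -> V=0 FIRE
t=7: input=1 -> V=6
t=8: input=1 -> V=11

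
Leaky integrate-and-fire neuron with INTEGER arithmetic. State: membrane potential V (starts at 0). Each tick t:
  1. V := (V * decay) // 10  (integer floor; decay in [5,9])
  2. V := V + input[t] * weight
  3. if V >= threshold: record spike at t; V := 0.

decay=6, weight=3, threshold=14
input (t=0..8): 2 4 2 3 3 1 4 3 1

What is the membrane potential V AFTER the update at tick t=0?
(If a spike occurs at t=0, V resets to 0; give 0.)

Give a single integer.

Answer: 6

Derivation:
t=0: input=2 -> V=6
t=1: input=4 -> V=0 FIRE
t=2: input=2 -> V=6
t=3: input=3 -> V=12
t=4: input=3 -> V=0 FIRE
t=5: input=1 -> V=3
t=6: input=4 -> V=13
t=7: input=3 -> V=0 FIRE
t=8: input=1 -> V=3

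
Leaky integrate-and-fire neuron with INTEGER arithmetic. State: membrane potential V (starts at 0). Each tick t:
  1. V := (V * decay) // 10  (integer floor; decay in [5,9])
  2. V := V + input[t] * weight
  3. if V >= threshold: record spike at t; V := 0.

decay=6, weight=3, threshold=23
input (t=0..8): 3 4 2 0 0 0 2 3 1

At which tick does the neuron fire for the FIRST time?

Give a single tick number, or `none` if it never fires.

Answer: none

Derivation:
t=0: input=3 -> V=9
t=1: input=4 -> V=17
t=2: input=2 -> V=16
t=3: input=0 -> V=9
t=4: input=0 -> V=5
t=5: input=0 -> V=3
t=6: input=2 -> V=7
t=7: input=3 -> V=13
t=8: input=1 -> V=10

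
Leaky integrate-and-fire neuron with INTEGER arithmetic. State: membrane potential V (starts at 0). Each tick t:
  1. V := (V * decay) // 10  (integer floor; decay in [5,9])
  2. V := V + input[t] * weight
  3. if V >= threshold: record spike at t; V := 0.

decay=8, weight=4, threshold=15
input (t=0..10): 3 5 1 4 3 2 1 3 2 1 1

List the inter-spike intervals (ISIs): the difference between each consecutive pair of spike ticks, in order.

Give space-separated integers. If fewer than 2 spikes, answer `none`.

t=0: input=3 -> V=12
t=1: input=5 -> V=0 FIRE
t=2: input=1 -> V=4
t=3: input=4 -> V=0 FIRE
t=4: input=3 -> V=12
t=5: input=2 -> V=0 FIRE
t=6: input=1 -> V=4
t=7: input=3 -> V=0 FIRE
t=8: input=2 -> V=8
t=9: input=1 -> V=10
t=10: input=1 -> V=12

Answer: 2 2 2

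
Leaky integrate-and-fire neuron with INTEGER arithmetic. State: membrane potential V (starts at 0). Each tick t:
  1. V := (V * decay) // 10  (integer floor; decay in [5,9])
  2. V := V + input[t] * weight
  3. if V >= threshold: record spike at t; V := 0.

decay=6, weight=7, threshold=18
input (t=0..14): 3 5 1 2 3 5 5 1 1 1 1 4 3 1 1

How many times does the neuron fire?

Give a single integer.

Answer: 8

Derivation:
t=0: input=3 -> V=0 FIRE
t=1: input=5 -> V=0 FIRE
t=2: input=1 -> V=7
t=3: input=2 -> V=0 FIRE
t=4: input=3 -> V=0 FIRE
t=5: input=5 -> V=0 FIRE
t=6: input=5 -> V=0 FIRE
t=7: input=1 -> V=7
t=8: input=1 -> V=11
t=9: input=1 -> V=13
t=10: input=1 -> V=14
t=11: input=4 -> V=0 FIRE
t=12: input=3 -> V=0 FIRE
t=13: input=1 -> V=7
t=14: input=1 -> V=11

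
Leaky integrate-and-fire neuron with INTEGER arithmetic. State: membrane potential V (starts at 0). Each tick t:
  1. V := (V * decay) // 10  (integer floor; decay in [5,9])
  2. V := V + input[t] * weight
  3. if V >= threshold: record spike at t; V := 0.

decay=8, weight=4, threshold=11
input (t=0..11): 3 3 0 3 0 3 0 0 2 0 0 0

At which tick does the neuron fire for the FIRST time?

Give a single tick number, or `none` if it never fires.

Answer: 0

Derivation:
t=0: input=3 -> V=0 FIRE
t=1: input=3 -> V=0 FIRE
t=2: input=0 -> V=0
t=3: input=3 -> V=0 FIRE
t=4: input=0 -> V=0
t=5: input=3 -> V=0 FIRE
t=6: input=0 -> V=0
t=7: input=0 -> V=0
t=8: input=2 -> V=8
t=9: input=0 -> V=6
t=10: input=0 -> V=4
t=11: input=0 -> V=3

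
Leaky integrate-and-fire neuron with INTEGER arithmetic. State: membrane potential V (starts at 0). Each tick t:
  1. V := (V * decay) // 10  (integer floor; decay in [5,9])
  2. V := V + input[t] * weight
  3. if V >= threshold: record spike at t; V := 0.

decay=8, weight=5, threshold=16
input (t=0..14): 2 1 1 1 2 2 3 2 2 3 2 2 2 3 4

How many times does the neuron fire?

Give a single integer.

t=0: input=2 -> V=10
t=1: input=1 -> V=13
t=2: input=1 -> V=15
t=3: input=1 -> V=0 FIRE
t=4: input=2 -> V=10
t=5: input=2 -> V=0 FIRE
t=6: input=3 -> V=15
t=7: input=2 -> V=0 FIRE
t=8: input=2 -> V=10
t=9: input=3 -> V=0 FIRE
t=10: input=2 -> V=10
t=11: input=2 -> V=0 FIRE
t=12: input=2 -> V=10
t=13: input=3 -> V=0 FIRE
t=14: input=4 -> V=0 FIRE

Answer: 7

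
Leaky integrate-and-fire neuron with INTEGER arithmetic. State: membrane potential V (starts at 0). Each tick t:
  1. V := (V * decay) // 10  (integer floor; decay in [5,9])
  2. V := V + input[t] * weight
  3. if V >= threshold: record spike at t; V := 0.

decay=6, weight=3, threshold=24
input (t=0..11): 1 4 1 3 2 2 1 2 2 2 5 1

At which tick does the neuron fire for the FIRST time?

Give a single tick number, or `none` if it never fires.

Answer: none

Derivation:
t=0: input=1 -> V=3
t=1: input=4 -> V=13
t=2: input=1 -> V=10
t=3: input=3 -> V=15
t=4: input=2 -> V=15
t=5: input=2 -> V=15
t=6: input=1 -> V=12
t=7: input=2 -> V=13
t=8: input=2 -> V=13
t=9: input=2 -> V=13
t=10: input=5 -> V=22
t=11: input=1 -> V=16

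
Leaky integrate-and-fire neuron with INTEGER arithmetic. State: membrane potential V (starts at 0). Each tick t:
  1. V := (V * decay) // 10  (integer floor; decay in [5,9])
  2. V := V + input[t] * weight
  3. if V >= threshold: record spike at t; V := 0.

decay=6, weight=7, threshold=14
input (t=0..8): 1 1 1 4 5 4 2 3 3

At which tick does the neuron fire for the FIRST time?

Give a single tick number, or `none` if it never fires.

t=0: input=1 -> V=7
t=1: input=1 -> V=11
t=2: input=1 -> V=13
t=3: input=4 -> V=0 FIRE
t=4: input=5 -> V=0 FIRE
t=5: input=4 -> V=0 FIRE
t=6: input=2 -> V=0 FIRE
t=7: input=3 -> V=0 FIRE
t=8: input=3 -> V=0 FIRE

Answer: 3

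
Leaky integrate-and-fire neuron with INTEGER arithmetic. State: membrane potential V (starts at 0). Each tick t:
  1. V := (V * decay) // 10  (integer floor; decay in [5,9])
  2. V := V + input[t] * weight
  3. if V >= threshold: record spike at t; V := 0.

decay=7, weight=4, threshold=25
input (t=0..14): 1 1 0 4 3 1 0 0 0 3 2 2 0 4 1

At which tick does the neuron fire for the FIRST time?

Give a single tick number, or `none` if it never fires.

t=0: input=1 -> V=4
t=1: input=1 -> V=6
t=2: input=0 -> V=4
t=3: input=4 -> V=18
t=4: input=3 -> V=24
t=5: input=1 -> V=20
t=6: input=0 -> V=14
t=7: input=0 -> V=9
t=8: input=0 -> V=6
t=9: input=3 -> V=16
t=10: input=2 -> V=19
t=11: input=2 -> V=21
t=12: input=0 -> V=14
t=13: input=4 -> V=0 FIRE
t=14: input=1 -> V=4

Answer: 13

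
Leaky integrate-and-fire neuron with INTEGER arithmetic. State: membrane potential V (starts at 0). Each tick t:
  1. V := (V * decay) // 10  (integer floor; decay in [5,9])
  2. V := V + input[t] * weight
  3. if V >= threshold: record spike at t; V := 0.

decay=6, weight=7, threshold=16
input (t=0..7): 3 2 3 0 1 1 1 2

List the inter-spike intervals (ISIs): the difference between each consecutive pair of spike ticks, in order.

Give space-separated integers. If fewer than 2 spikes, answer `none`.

Answer: 2 5

Derivation:
t=0: input=3 -> V=0 FIRE
t=1: input=2 -> V=14
t=2: input=3 -> V=0 FIRE
t=3: input=0 -> V=0
t=4: input=1 -> V=7
t=5: input=1 -> V=11
t=6: input=1 -> V=13
t=7: input=2 -> V=0 FIRE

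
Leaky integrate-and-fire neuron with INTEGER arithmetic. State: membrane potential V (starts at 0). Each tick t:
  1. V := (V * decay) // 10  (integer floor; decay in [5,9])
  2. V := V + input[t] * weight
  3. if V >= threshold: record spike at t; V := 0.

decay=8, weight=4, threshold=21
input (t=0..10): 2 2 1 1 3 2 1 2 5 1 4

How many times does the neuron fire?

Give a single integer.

t=0: input=2 -> V=8
t=1: input=2 -> V=14
t=2: input=1 -> V=15
t=3: input=1 -> V=16
t=4: input=3 -> V=0 FIRE
t=5: input=2 -> V=8
t=6: input=1 -> V=10
t=7: input=2 -> V=16
t=8: input=5 -> V=0 FIRE
t=9: input=1 -> V=4
t=10: input=4 -> V=19

Answer: 2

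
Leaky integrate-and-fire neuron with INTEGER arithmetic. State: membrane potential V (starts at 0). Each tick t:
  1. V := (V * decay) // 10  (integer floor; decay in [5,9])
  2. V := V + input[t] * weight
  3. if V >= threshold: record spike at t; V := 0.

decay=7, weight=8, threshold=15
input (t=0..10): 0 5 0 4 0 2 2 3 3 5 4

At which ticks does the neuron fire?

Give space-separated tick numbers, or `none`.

t=0: input=0 -> V=0
t=1: input=5 -> V=0 FIRE
t=2: input=0 -> V=0
t=3: input=4 -> V=0 FIRE
t=4: input=0 -> V=0
t=5: input=2 -> V=0 FIRE
t=6: input=2 -> V=0 FIRE
t=7: input=3 -> V=0 FIRE
t=8: input=3 -> V=0 FIRE
t=9: input=5 -> V=0 FIRE
t=10: input=4 -> V=0 FIRE

Answer: 1 3 5 6 7 8 9 10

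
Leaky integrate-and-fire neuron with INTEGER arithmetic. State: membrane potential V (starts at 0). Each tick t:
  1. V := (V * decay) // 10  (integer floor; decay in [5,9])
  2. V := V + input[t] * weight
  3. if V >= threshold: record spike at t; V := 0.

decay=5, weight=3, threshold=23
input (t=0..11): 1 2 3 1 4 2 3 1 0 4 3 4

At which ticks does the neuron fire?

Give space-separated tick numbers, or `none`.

Answer: none

Derivation:
t=0: input=1 -> V=3
t=1: input=2 -> V=7
t=2: input=3 -> V=12
t=3: input=1 -> V=9
t=4: input=4 -> V=16
t=5: input=2 -> V=14
t=6: input=3 -> V=16
t=7: input=1 -> V=11
t=8: input=0 -> V=5
t=9: input=4 -> V=14
t=10: input=3 -> V=16
t=11: input=4 -> V=20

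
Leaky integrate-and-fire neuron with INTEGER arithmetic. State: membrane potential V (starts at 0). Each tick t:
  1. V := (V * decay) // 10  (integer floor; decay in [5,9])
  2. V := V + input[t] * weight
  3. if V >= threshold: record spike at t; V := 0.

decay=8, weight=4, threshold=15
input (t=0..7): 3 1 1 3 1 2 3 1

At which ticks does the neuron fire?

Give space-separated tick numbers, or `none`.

Answer: 3 6

Derivation:
t=0: input=3 -> V=12
t=1: input=1 -> V=13
t=2: input=1 -> V=14
t=3: input=3 -> V=0 FIRE
t=4: input=1 -> V=4
t=5: input=2 -> V=11
t=6: input=3 -> V=0 FIRE
t=7: input=1 -> V=4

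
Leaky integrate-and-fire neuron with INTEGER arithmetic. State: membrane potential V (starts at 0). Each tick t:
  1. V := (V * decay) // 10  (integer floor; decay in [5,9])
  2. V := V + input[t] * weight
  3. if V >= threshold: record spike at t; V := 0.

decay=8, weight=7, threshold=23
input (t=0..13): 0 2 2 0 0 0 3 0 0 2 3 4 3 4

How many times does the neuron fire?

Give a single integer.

Answer: 4

Derivation:
t=0: input=0 -> V=0
t=1: input=2 -> V=14
t=2: input=2 -> V=0 FIRE
t=3: input=0 -> V=0
t=4: input=0 -> V=0
t=5: input=0 -> V=0
t=6: input=3 -> V=21
t=7: input=0 -> V=16
t=8: input=0 -> V=12
t=9: input=2 -> V=0 FIRE
t=10: input=3 -> V=21
t=11: input=4 -> V=0 FIRE
t=12: input=3 -> V=21
t=13: input=4 -> V=0 FIRE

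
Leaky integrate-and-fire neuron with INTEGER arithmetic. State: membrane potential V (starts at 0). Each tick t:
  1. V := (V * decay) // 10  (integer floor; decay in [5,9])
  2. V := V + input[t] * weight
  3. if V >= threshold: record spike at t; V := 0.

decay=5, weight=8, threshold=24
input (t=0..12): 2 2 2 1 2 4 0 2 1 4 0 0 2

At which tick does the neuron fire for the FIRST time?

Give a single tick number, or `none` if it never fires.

Answer: 1

Derivation:
t=0: input=2 -> V=16
t=1: input=2 -> V=0 FIRE
t=2: input=2 -> V=16
t=3: input=1 -> V=16
t=4: input=2 -> V=0 FIRE
t=5: input=4 -> V=0 FIRE
t=6: input=0 -> V=0
t=7: input=2 -> V=16
t=8: input=1 -> V=16
t=9: input=4 -> V=0 FIRE
t=10: input=0 -> V=0
t=11: input=0 -> V=0
t=12: input=2 -> V=16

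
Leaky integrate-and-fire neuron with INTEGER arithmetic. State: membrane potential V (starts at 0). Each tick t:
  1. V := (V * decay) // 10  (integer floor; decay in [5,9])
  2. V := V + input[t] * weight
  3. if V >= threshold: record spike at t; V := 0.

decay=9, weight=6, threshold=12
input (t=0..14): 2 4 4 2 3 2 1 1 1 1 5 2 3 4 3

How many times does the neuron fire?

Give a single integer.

t=0: input=2 -> V=0 FIRE
t=1: input=4 -> V=0 FIRE
t=2: input=4 -> V=0 FIRE
t=3: input=2 -> V=0 FIRE
t=4: input=3 -> V=0 FIRE
t=5: input=2 -> V=0 FIRE
t=6: input=1 -> V=6
t=7: input=1 -> V=11
t=8: input=1 -> V=0 FIRE
t=9: input=1 -> V=6
t=10: input=5 -> V=0 FIRE
t=11: input=2 -> V=0 FIRE
t=12: input=3 -> V=0 FIRE
t=13: input=4 -> V=0 FIRE
t=14: input=3 -> V=0 FIRE

Answer: 12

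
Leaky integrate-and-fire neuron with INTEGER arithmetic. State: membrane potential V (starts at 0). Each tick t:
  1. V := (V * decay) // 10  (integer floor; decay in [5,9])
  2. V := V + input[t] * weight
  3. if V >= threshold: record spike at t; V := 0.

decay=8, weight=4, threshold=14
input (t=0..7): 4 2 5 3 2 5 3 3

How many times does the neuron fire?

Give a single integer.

t=0: input=4 -> V=0 FIRE
t=1: input=2 -> V=8
t=2: input=5 -> V=0 FIRE
t=3: input=3 -> V=12
t=4: input=2 -> V=0 FIRE
t=5: input=5 -> V=0 FIRE
t=6: input=3 -> V=12
t=7: input=3 -> V=0 FIRE

Answer: 5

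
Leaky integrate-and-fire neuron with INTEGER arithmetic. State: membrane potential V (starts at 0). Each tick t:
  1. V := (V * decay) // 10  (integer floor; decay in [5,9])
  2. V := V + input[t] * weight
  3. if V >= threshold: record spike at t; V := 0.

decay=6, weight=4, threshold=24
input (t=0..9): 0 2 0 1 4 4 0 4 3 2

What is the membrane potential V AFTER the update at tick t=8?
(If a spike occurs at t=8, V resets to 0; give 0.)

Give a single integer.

Answer: 21

Derivation:
t=0: input=0 -> V=0
t=1: input=2 -> V=8
t=2: input=0 -> V=4
t=3: input=1 -> V=6
t=4: input=4 -> V=19
t=5: input=4 -> V=0 FIRE
t=6: input=0 -> V=0
t=7: input=4 -> V=16
t=8: input=3 -> V=21
t=9: input=2 -> V=20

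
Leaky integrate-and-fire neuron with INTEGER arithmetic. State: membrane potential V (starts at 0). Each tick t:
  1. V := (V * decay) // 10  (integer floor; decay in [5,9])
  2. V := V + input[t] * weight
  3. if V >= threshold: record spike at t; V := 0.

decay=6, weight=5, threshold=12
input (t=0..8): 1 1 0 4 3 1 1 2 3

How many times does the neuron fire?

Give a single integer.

t=0: input=1 -> V=5
t=1: input=1 -> V=8
t=2: input=0 -> V=4
t=3: input=4 -> V=0 FIRE
t=4: input=3 -> V=0 FIRE
t=5: input=1 -> V=5
t=6: input=1 -> V=8
t=7: input=2 -> V=0 FIRE
t=8: input=3 -> V=0 FIRE

Answer: 4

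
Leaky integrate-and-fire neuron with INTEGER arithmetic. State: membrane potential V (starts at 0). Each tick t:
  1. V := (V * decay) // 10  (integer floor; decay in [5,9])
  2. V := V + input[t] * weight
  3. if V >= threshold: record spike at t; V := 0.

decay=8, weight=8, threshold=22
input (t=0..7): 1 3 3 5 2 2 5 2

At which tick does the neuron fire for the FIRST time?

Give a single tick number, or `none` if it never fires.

t=0: input=1 -> V=8
t=1: input=3 -> V=0 FIRE
t=2: input=3 -> V=0 FIRE
t=3: input=5 -> V=0 FIRE
t=4: input=2 -> V=16
t=5: input=2 -> V=0 FIRE
t=6: input=5 -> V=0 FIRE
t=7: input=2 -> V=16

Answer: 1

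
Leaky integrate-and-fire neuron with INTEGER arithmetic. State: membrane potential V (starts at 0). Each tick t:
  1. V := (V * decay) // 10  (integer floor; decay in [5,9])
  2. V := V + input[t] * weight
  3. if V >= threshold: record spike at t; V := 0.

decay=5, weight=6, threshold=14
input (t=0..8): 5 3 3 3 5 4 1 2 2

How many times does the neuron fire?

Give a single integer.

Answer: 7

Derivation:
t=0: input=5 -> V=0 FIRE
t=1: input=3 -> V=0 FIRE
t=2: input=3 -> V=0 FIRE
t=3: input=3 -> V=0 FIRE
t=4: input=5 -> V=0 FIRE
t=5: input=4 -> V=0 FIRE
t=6: input=1 -> V=6
t=7: input=2 -> V=0 FIRE
t=8: input=2 -> V=12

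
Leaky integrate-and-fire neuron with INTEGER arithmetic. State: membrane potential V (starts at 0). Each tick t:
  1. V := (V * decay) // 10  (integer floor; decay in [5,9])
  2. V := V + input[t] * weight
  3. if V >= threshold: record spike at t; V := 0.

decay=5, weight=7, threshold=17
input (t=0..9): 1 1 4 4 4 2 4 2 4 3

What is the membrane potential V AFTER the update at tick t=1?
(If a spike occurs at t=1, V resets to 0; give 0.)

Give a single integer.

Answer: 10

Derivation:
t=0: input=1 -> V=7
t=1: input=1 -> V=10
t=2: input=4 -> V=0 FIRE
t=3: input=4 -> V=0 FIRE
t=4: input=4 -> V=0 FIRE
t=5: input=2 -> V=14
t=6: input=4 -> V=0 FIRE
t=7: input=2 -> V=14
t=8: input=4 -> V=0 FIRE
t=9: input=3 -> V=0 FIRE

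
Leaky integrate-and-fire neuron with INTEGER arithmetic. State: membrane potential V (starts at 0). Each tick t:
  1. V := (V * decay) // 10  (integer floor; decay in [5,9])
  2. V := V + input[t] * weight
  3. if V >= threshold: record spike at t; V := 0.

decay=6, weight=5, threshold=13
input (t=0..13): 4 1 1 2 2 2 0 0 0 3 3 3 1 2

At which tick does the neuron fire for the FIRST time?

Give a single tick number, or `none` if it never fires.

Answer: 0

Derivation:
t=0: input=4 -> V=0 FIRE
t=1: input=1 -> V=5
t=2: input=1 -> V=8
t=3: input=2 -> V=0 FIRE
t=4: input=2 -> V=10
t=5: input=2 -> V=0 FIRE
t=6: input=0 -> V=0
t=7: input=0 -> V=0
t=8: input=0 -> V=0
t=9: input=3 -> V=0 FIRE
t=10: input=3 -> V=0 FIRE
t=11: input=3 -> V=0 FIRE
t=12: input=1 -> V=5
t=13: input=2 -> V=0 FIRE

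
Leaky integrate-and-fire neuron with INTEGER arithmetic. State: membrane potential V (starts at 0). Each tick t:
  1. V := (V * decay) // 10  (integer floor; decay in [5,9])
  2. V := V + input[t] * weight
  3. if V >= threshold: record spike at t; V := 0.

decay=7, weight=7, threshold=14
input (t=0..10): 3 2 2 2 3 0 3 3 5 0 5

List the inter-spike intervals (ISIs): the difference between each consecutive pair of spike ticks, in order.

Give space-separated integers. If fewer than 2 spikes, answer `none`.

Answer: 1 1 1 1 2 1 1 2

Derivation:
t=0: input=3 -> V=0 FIRE
t=1: input=2 -> V=0 FIRE
t=2: input=2 -> V=0 FIRE
t=3: input=2 -> V=0 FIRE
t=4: input=3 -> V=0 FIRE
t=5: input=0 -> V=0
t=6: input=3 -> V=0 FIRE
t=7: input=3 -> V=0 FIRE
t=8: input=5 -> V=0 FIRE
t=9: input=0 -> V=0
t=10: input=5 -> V=0 FIRE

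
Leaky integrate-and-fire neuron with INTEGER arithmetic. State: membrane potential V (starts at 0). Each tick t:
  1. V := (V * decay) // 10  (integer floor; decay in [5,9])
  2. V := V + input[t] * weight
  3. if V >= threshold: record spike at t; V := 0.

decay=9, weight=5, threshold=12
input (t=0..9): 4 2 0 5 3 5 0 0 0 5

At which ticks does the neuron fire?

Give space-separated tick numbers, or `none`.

Answer: 0 3 4 5 9

Derivation:
t=0: input=4 -> V=0 FIRE
t=1: input=2 -> V=10
t=2: input=0 -> V=9
t=3: input=5 -> V=0 FIRE
t=4: input=3 -> V=0 FIRE
t=5: input=5 -> V=0 FIRE
t=6: input=0 -> V=0
t=7: input=0 -> V=0
t=8: input=0 -> V=0
t=9: input=5 -> V=0 FIRE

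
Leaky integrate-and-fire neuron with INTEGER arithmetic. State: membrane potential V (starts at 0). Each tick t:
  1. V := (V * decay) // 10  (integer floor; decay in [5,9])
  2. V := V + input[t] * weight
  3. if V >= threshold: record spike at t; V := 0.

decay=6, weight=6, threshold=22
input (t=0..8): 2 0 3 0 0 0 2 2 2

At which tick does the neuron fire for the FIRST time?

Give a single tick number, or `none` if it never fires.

Answer: 2

Derivation:
t=0: input=2 -> V=12
t=1: input=0 -> V=7
t=2: input=3 -> V=0 FIRE
t=3: input=0 -> V=0
t=4: input=0 -> V=0
t=5: input=0 -> V=0
t=6: input=2 -> V=12
t=7: input=2 -> V=19
t=8: input=2 -> V=0 FIRE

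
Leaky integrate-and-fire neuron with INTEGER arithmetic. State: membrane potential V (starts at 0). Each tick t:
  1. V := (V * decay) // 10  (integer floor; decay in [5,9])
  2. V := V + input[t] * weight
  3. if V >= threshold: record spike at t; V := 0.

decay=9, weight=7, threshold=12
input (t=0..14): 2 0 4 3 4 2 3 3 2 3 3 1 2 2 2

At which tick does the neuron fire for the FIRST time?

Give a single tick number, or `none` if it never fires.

t=0: input=2 -> V=0 FIRE
t=1: input=0 -> V=0
t=2: input=4 -> V=0 FIRE
t=3: input=3 -> V=0 FIRE
t=4: input=4 -> V=0 FIRE
t=5: input=2 -> V=0 FIRE
t=6: input=3 -> V=0 FIRE
t=7: input=3 -> V=0 FIRE
t=8: input=2 -> V=0 FIRE
t=9: input=3 -> V=0 FIRE
t=10: input=3 -> V=0 FIRE
t=11: input=1 -> V=7
t=12: input=2 -> V=0 FIRE
t=13: input=2 -> V=0 FIRE
t=14: input=2 -> V=0 FIRE

Answer: 0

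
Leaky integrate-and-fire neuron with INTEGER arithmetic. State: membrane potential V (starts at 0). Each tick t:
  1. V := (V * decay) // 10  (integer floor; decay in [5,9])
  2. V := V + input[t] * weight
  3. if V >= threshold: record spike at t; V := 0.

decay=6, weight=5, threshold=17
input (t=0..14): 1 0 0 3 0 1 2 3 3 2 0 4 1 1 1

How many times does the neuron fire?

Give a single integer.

t=0: input=1 -> V=5
t=1: input=0 -> V=3
t=2: input=0 -> V=1
t=3: input=3 -> V=15
t=4: input=0 -> V=9
t=5: input=1 -> V=10
t=6: input=2 -> V=16
t=7: input=3 -> V=0 FIRE
t=8: input=3 -> V=15
t=9: input=2 -> V=0 FIRE
t=10: input=0 -> V=0
t=11: input=4 -> V=0 FIRE
t=12: input=1 -> V=5
t=13: input=1 -> V=8
t=14: input=1 -> V=9

Answer: 3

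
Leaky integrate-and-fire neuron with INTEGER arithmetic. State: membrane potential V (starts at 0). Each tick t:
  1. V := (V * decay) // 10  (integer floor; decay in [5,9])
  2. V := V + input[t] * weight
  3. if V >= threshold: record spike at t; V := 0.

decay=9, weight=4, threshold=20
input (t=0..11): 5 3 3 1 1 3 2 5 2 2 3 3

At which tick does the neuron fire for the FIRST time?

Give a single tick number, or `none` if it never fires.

Answer: 0

Derivation:
t=0: input=5 -> V=0 FIRE
t=1: input=3 -> V=12
t=2: input=3 -> V=0 FIRE
t=3: input=1 -> V=4
t=4: input=1 -> V=7
t=5: input=3 -> V=18
t=6: input=2 -> V=0 FIRE
t=7: input=5 -> V=0 FIRE
t=8: input=2 -> V=8
t=9: input=2 -> V=15
t=10: input=3 -> V=0 FIRE
t=11: input=3 -> V=12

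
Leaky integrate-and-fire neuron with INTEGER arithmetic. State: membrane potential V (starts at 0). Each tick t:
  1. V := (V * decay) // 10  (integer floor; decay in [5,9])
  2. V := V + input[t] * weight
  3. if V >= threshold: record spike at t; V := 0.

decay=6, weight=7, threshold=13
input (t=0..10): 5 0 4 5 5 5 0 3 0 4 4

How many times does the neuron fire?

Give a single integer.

t=0: input=5 -> V=0 FIRE
t=1: input=0 -> V=0
t=2: input=4 -> V=0 FIRE
t=3: input=5 -> V=0 FIRE
t=4: input=5 -> V=0 FIRE
t=5: input=5 -> V=0 FIRE
t=6: input=0 -> V=0
t=7: input=3 -> V=0 FIRE
t=8: input=0 -> V=0
t=9: input=4 -> V=0 FIRE
t=10: input=4 -> V=0 FIRE

Answer: 8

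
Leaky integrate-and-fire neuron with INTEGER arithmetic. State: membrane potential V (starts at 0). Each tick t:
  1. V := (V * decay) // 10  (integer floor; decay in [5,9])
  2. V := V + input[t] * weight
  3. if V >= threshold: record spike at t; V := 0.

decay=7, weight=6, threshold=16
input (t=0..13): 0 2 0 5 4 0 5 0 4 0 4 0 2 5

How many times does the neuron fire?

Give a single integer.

Answer: 6

Derivation:
t=0: input=0 -> V=0
t=1: input=2 -> V=12
t=2: input=0 -> V=8
t=3: input=5 -> V=0 FIRE
t=4: input=4 -> V=0 FIRE
t=5: input=0 -> V=0
t=6: input=5 -> V=0 FIRE
t=7: input=0 -> V=0
t=8: input=4 -> V=0 FIRE
t=9: input=0 -> V=0
t=10: input=4 -> V=0 FIRE
t=11: input=0 -> V=0
t=12: input=2 -> V=12
t=13: input=5 -> V=0 FIRE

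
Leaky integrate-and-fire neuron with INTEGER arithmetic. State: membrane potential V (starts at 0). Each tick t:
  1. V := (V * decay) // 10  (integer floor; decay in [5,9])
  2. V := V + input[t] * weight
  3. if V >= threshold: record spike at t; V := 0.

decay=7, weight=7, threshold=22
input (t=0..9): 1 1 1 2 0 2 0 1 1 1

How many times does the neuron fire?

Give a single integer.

Answer: 1

Derivation:
t=0: input=1 -> V=7
t=1: input=1 -> V=11
t=2: input=1 -> V=14
t=3: input=2 -> V=0 FIRE
t=4: input=0 -> V=0
t=5: input=2 -> V=14
t=6: input=0 -> V=9
t=7: input=1 -> V=13
t=8: input=1 -> V=16
t=9: input=1 -> V=18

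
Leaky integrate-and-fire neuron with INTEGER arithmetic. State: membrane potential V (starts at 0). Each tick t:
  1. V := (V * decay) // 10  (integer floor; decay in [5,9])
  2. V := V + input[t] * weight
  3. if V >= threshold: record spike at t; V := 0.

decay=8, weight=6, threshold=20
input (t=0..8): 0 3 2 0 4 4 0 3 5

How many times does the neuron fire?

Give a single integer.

t=0: input=0 -> V=0
t=1: input=3 -> V=18
t=2: input=2 -> V=0 FIRE
t=3: input=0 -> V=0
t=4: input=4 -> V=0 FIRE
t=5: input=4 -> V=0 FIRE
t=6: input=0 -> V=0
t=7: input=3 -> V=18
t=8: input=5 -> V=0 FIRE

Answer: 4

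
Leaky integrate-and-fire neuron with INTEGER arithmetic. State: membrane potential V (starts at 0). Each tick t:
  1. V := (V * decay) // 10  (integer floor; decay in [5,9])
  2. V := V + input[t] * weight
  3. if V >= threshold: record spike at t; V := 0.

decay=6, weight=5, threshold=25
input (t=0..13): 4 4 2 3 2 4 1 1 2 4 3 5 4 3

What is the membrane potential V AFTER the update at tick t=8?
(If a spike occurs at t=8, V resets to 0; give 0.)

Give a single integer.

Answer: 14

Derivation:
t=0: input=4 -> V=20
t=1: input=4 -> V=0 FIRE
t=2: input=2 -> V=10
t=3: input=3 -> V=21
t=4: input=2 -> V=22
t=5: input=4 -> V=0 FIRE
t=6: input=1 -> V=5
t=7: input=1 -> V=8
t=8: input=2 -> V=14
t=9: input=4 -> V=0 FIRE
t=10: input=3 -> V=15
t=11: input=5 -> V=0 FIRE
t=12: input=4 -> V=20
t=13: input=3 -> V=0 FIRE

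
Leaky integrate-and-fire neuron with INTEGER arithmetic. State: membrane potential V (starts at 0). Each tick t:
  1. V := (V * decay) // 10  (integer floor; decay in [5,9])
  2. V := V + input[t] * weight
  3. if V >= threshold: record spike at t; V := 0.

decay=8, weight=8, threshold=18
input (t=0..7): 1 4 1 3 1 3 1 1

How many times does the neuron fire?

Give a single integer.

t=0: input=1 -> V=8
t=1: input=4 -> V=0 FIRE
t=2: input=1 -> V=8
t=3: input=3 -> V=0 FIRE
t=4: input=1 -> V=8
t=5: input=3 -> V=0 FIRE
t=6: input=1 -> V=8
t=7: input=1 -> V=14

Answer: 3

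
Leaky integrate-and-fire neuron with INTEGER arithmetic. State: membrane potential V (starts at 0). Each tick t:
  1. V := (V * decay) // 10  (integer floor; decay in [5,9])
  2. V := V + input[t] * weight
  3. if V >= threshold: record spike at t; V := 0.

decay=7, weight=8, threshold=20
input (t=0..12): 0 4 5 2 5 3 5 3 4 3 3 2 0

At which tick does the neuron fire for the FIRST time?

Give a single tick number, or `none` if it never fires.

Answer: 1

Derivation:
t=0: input=0 -> V=0
t=1: input=4 -> V=0 FIRE
t=2: input=5 -> V=0 FIRE
t=3: input=2 -> V=16
t=4: input=5 -> V=0 FIRE
t=5: input=3 -> V=0 FIRE
t=6: input=5 -> V=0 FIRE
t=7: input=3 -> V=0 FIRE
t=8: input=4 -> V=0 FIRE
t=9: input=3 -> V=0 FIRE
t=10: input=3 -> V=0 FIRE
t=11: input=2 -> V=16
t=12: input=0 -> V=11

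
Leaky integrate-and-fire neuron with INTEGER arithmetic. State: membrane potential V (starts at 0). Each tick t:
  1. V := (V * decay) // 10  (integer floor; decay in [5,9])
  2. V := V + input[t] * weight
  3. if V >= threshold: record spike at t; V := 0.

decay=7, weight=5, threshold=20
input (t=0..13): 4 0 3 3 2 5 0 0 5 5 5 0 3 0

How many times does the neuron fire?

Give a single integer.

Answer: 6

Derivation:
t=0: input=4 -> V=0 FIRE
t=1: input=0 -> V=0
t=2: input=3 -> V=15
t=3: input=3 -> V=0 FIRE
t=4: input=2 -> V=10
t=5: input=5 -> V=0 FIRE
t=6: input=0 -> V=0
t=7: input=0 -> V=0
t=8: input=5 -> V=0 FIRE
t=9: input=5 -> V=0 FIRE
t=10: input=5 -> V=0 FIRE
t=11: input=0 -> V=0
t=12: input=3 -> V=15
t=13: input=0 -> V=10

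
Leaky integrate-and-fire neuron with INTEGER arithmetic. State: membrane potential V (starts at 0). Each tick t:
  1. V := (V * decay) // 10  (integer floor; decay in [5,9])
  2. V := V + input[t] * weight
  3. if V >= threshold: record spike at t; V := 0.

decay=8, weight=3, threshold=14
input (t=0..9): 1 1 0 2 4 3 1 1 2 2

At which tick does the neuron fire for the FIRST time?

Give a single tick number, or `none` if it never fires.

t=0: input=1 -> V=3
t=1: input=1 -> V=5
t=2: input=0 -> V=4
t=3: input=2 -> V=9
t=4: input=4 -> V=0 FIRE
t=5: input=3 -> V=9
t=6: input=1 -> V=10
t=7: input=1 -> V=11
t=8: input=2 -> V=0 FIRE
t=9: input=2 -> V=6

Answer: 4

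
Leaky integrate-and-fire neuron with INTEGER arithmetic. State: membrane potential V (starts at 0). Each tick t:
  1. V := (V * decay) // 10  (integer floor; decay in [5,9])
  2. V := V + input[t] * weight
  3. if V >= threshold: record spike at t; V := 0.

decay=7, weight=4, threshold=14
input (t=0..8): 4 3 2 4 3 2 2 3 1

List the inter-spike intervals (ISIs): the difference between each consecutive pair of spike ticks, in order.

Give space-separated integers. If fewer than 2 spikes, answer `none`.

t=0: input=4 -> V=0 FIRE
t=1: input=3 -> V=12
t=2: input=2 -> V=0 FIRE
t=3: input=4 -> V=0 FIRE
t=4: input=3 -> V=12
t=5: input=2 -> V=0 FIRE
t=6: input=2 -> V=8
t=7: input=3 -> V=0 FIRE
t=8: input=1 -> V=4

Answer: 2 1 2 2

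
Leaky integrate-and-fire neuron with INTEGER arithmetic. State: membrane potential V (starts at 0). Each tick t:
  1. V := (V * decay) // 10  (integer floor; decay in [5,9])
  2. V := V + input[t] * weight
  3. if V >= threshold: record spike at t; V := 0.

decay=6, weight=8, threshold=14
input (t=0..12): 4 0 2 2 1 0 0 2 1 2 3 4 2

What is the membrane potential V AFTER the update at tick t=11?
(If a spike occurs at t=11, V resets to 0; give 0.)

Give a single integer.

t=0: input=4 -> V=0 FIRE
t=1: input=0 -> V=0
t=2: input=2 -> V=0 FIRE
t=3: input=2 -> V=0 FIRE
t=4: input=1 -> V=8
t=5: input=0 -> V=4
t=6: input=0 -> V=2
t=7: input=2 -> V=0 FIRE
t=8: input=1 -> V=8
t=9: input=2 -> V=0 FIRE
t=10: input=3 -> V=0 FIRE
t=11: input=4 -> V=0 FIRE
t=12: input=2 -> V=0 FIRE

Answer: 0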